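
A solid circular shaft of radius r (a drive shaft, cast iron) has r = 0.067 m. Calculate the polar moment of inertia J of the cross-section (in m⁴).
Model: a solid circular shaft of radius r, so J = (π·r^4) / 2.
Substitute:
  J = (π × 0.067^4) / 2
  J = 3.165 × 10⁻⁵ m⁴
Final answer: J = 3.165 × 10⁻⁵ m⁴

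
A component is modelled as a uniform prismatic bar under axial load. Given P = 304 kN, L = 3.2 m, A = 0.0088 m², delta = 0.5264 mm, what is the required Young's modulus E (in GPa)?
Model: a uniform prismatic bar under axial load, so delta = (P·L) / (A·E).
Solve for E: E = (P·L) / (delta·A).
Convert to SI units:
  P = 304 kN = 304000 N
  delta = 0.5264 mm = 0.0005264 m
Substitute:
  E = (304000 × 3.2) / (0.0005264 × 0.0088)
  E = 2.1 × 10¹¹ Pa
Convert: E = 2.1 × 10¹¹ Pa = 210 GPa
Final answer: E = 210 GPa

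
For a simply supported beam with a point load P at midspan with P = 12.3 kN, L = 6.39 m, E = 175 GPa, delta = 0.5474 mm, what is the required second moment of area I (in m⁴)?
Model: a simply supported beam with a point load P at midspan, so delta = (P·L^3) / (48·E·I).
Solve for I: I = (P·L^3) / (48·delta·E).
Convert to SI units:
  P = 12.3 kN = 12300 N
  E = 175 GPa = 1.75 × 10¹¹ Pa
  delta = 0.5474 mm = 0.0005474 m
Substitute:
  I = (12300 × 6.39^3) / (48 × 0.0005474 × (1.75 × 10¹¹))
  I = 0.0006979 m⁴
Final answer: I = 0.0006979 m⁴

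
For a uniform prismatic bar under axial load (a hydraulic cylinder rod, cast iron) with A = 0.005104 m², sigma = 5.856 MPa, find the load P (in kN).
Model: a uniform prismatic bar under axial load, so sigma = P / A.
Solve for P: P = sigma·A.
Convert to SI units:
  sigma = 5.856 MPa = 5.856 × 10⁶ Pa
Substitute:
  P = (5.856 × 10⁶) × 0.005104
  P = 29890 N
Convert: P = 29890 N = 29.89 kN
Final answer: P = 29.89 kN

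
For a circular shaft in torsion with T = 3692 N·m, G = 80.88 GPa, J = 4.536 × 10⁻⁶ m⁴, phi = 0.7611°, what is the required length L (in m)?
Model: a circular shaft in torsion, so phi = (T·L) / (G·J).
Solve for L: L = (phi·G·J) / T.
Convert to SI units:
  G = 80.88 GPa = 8.088 × 10¹⁰ Pa
  phi = 0.7611° = 0.01328 rad
Substitute:
  L = (0.01328 × (8.088 × 10¹⁰) × (4.536 × 10⁻⁶)) / 3692
  L = 1.32 m
Final answer: L = 1.32 m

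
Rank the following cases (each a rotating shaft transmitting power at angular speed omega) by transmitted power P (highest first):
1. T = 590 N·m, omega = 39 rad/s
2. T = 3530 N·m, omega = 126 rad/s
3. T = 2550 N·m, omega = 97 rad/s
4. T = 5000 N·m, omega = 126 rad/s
Model: a rotating shaft transmitting power at angular speed omega, so P = T·omega (SI units).
  Case 1: P = 590 × 39 = 23010 W = 23.01 kW
  Case 2: P = 3530 × 126 = 444800 W = 444.8 kW
  Case 3: P = 2550 × 97 = 247400 W = 247.4 kW
  Case 4: P = 5000 × 126 = 630000 W = 630 kW
Ordering: 630 kW (case 4) > 444.8 kW (case 2) > 247.4 kW (case 3) > 23.01 kW (case 1)
Final answer: 4, 2, 3, 1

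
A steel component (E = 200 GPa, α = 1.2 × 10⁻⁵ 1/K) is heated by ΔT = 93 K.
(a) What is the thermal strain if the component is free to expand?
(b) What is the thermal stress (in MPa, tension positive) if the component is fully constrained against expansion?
(a) Free thermal strain ε_th = α·ΔT = (1.2 × 10⁻⁵) × 93 = 0.001116
(b) Fully constrained, the expansion is suppressed, so σ = -E·α·ΔT. Convert E = 200 GPa = 2 × 10¹¹ Pa.
  σ = -(2 × 10¹¹) × (1.2 × 10⁻⁵) × 93 = -2.232 × 10⁸ Pa = -223.2 MPa (compressive)
Final answer: (a) ε_th = 0.001116, (b) σ = -223.2 MPa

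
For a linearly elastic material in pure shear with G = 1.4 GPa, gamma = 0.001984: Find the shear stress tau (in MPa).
Model: a linearly elastic material in pure shear, so tau = G·gamma.
Convert to SI units:
  G = 1.4 GPa = 1.4 × 10⁹ Pa
Substitute:
  tau = (1.4 × 10⁹) × 0.001984
  tau = 2.778 × 10⁶ Pa
Convert: tau = 2.778 × 10⁶ Pa = 2.778 MPa
Final answer: tau = 2.778 MPa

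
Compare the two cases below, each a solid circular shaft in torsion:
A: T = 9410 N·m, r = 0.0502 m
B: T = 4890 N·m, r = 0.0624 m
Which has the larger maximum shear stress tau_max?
Model: a solid circular shaft in torsion, so tau_max = (2·T) / (π·r^3) (SI units).
  A: tau_max = (2 × 9410) / (π × 0.0502^3) = 4.735 × 10⁷ Pa = 47.35 MPa
  B: tau_max = (2 × 4890) / (π × 0.0624^3) = 1.281 × 10⁷ Pa = 12.81 MPa
47.35 MPa > 12.81 MPa, so A is larger.
Final answer: A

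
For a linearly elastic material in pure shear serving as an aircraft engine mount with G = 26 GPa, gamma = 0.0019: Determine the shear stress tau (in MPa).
Model: a linearly elastic material in pure shear, so tau = G·gamma.
Convert to SI units:
  G = 26 GPa = 2.6 × 10¹⁰ Pa
Substitute:
  tau = (2.6 × 10¹⁰) × 0.0019
  tau = 4.94 × 10⁷ Pa
Convert: tau = 4.94 × 10⁷ Pa = 49.4 MPa
Final answer: tau = 49.4 MPa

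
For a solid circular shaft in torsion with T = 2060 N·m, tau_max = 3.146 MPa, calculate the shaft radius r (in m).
Model: a solid circular shaft in torsion, so tau_max = (2·T) / (π·r^3).
Solve for r: r = ((2·T) / (π·tau_max))^(1/3).
Convert to SI units:
  tau_max = 3.146 MPa = 3.146 × 10⁶ Pa
Substitute:
  r = ((2 × 2060) / (π × (3.146 × 10⁶)))^(1/3)
  r = 0.0747 m
Final answer: r = 0.0747 m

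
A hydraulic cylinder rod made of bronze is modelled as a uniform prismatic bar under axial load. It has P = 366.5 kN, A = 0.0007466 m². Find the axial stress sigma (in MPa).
Model: a uniform prismatic bar under axial load, so sigma = P / A.
Convert to SI units:
  P = 366.5 kN = 366500 N
Substitute:
  sigma = 366500 / 0.0007466
  sigma = 4.909 × 10⁸ Pa
Convert: sigma = 4.909 × 10⁸ Pa = 490.9 MPa
Final answer: sigma = 490.9 MPa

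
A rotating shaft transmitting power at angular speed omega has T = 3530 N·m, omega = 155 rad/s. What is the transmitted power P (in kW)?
Model: a rotating shaft transmitting power at angular speed omega, so P = T·omega.
Substitute:
  P = 3530 × 155
  P = 547200 W
Convert: P = 547200 W = 547.2 kW
Final answer: P = 547.2 kW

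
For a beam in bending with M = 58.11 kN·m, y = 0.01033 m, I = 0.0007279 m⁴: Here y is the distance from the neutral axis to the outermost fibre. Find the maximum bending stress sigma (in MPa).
Model: a beam in bending, so sigma = (M·y) / I.
Convert to SI units:
  M = 58.11 kN·m = 58110 N·m
Substitute:
  sigma = (58110 × 0.01033) / 0.0007279
  sigma = 824700 Pa
Convert: sigma = 824700 Pa = 0.8247 MPa
Final answer: sigma = 0.8247 MPa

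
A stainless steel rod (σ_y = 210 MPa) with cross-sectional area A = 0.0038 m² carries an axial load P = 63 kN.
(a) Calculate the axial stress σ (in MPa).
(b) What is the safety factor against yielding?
(a) Axial stress σ = P/A. Convert P = 63 kN = 63000 N.
  σ = 63000 / 0.0038 = 1.658 × 10⁷ Pa = 16.58 MPa
(b) Safety factor SF = σ_y/σ = 210 / 16.58 = 12.67
Final answer: (a) σ = 16.58 MPa, (b) SF = 12.67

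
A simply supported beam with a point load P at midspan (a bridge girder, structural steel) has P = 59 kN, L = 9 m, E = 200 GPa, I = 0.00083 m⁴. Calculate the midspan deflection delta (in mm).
Model: a simply supported beam with a point load P at midspan, so delta = (P·L^3) / (48·E·I).
Convert to SI units:
  P = 59 kN = 59000 N
  E = 200 GPa = 2 × 10¹¹ Pa
Substitute:
  delta = (59000 × 9^3) / (48 × (2 × 10¹¹) × 0.00083)
  delta = 0.005398 m
Convert: delta = 0.005398 m = 5.398 mm
Final answer: delta = 5.398 mm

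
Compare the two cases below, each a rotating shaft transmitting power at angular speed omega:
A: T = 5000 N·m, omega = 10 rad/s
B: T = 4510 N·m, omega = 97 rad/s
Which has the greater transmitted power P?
Model: a rotating shaft transmitting power at angular speed omega, so P = T·omega (SI units).
  A: P = 5000 × 10 = 50000 W = 50 kW
  B: P = 4510 × 97 = 437500 W = 437.5 kW
437.5 kW > 50 kW, so B is larger.
Final answer: B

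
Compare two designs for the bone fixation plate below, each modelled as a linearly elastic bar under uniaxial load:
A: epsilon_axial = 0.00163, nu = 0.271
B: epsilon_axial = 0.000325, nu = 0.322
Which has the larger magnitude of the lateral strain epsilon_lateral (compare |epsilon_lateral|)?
Model: a linearly elastic bar under uniaxial load, so epsilon_lateral = -nu·epsilon_axial (SI units).
  A: epsilon_lateral = -(0.271 × 0.00163) = -0.0004417
  B: epsilon_lateral = -(0.322 × 0.000325) = -0.0001046
|epsilon_lateral|: A = 0.0004417, B = 0.0001046, so A is larger in magnitude.
Final answer: A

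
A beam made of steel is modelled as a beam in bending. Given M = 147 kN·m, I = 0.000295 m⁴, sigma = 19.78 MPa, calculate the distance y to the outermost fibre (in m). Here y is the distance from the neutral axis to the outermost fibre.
Model: a beam in bending, so sigma = (M·y) / I.
Solve for y: y = (sigma·I) / M.
Convert to SI units:
  M = 147 kN·m = 147000 N·m
  sigma = 19.78 MPa = 1.978 × 10⁷ Pa
Substitute:
  y = ((1.978 × 10⁷) × 0.000295) / 147000
  y = 0.03969 m
Final answer: y = 0.03969 m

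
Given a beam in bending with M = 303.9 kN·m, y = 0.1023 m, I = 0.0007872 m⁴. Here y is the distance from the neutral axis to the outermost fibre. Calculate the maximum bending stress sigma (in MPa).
Model: a beam in bending, so sigma = (M·y) / I.
Convert to SI units:
  M = 303.9 kN·m = 303900 N·m
Substitute:
  sigma = (303900 × 0.1023) / 0.0007872
  sigma = 3.949 × 10⁷ Pa
Convert: sigma = 3.949 × 10⁷ Pa = 39.49 MPa
Final answer: sigma = 39.49 MPa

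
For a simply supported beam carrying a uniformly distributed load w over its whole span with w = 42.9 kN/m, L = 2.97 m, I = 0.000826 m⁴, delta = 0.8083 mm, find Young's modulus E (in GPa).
Model: a simply supported beam carrying a uniformly distributed load w over its whole span, so delta = (5·w·L^4) / (384·E·I).
Solve for E: E = (5·w·L^4) / (384·delta·I).
Convert to SI units:
  w = 42.9 kN/m = 42900 N/m
  delta = 0.8083 mm = 0.0008083 m
Substitute:
  E = (5 × 42900 × 2.97^4) / (384 × 0.0008083 × 0.000826)
  E = 6.51 × 10¹⁰ Pa
Convert: E = 6.51 × 10¹⁰ Pa = 65.1 GPa
Final answer: E = 65.1 GPa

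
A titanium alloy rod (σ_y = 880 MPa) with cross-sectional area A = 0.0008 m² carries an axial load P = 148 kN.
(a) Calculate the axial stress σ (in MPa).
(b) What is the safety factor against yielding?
(a) Axial stress σ = P/A. Convert P = 148 kN = 148000 N.
  σ = 148000 / 0.0008 = 1.85 × 10⁸ Pa = 185 MPa
(b) Safety factor SF = σ_y/σ = 880 / 185 = 4.757
Final answer: (a) σ = 185 MPa, (b) SF = 4.757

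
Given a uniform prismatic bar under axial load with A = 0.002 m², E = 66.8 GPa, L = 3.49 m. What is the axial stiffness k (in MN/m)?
Model: a uniform prismatic bar under axial load, so k = (A·E) / L.
Convert to SI units:
  E = 66.8 GPa = 6.68 × 10¹⁰ Pa
Substitute:
  k = (0.002 × (6.68 × 10¹⁰)) / 3.49
  k = 3.828 × 10⁷ N/m
Convert: k = 3.828 × 10⁷ N/m = 38.28 MN/m
Final answer: k = 38.28 MN/m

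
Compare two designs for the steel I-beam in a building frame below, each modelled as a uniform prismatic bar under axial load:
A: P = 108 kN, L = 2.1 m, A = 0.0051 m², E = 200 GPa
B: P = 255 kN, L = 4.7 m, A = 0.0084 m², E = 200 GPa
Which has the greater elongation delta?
Model: a uniform prismatic bar under axial load, so delta = (P·L) / (A·E) (SI units).
  A: delta = (108000 × 2.1) / (0.0051 × (2 × 10¹¹)) = 0.0002224 m = 0.2224 mm
  B: delta = (255000 × 4.7) / (0.0084 × (2 × 10¹¹)) = 0.0007134 m = 0.7134 mm
0.7134 mm > 0.2224 mm, so B is larger.
Final answer: B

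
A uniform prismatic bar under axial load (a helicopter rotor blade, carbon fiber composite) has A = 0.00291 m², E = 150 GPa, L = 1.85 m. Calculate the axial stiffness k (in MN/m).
Model: a uniform prismatic bar under axial load, so k = (A·E) / L.
Convert to SI units:
  E = 150 GPa = 1.5 × 10¹¹ Pa
Substitute:
  k = (0.00291 × (1.5 × 10¹¹)) / 1.85
  k = 2.359 × 10⁸ N/m
Convert: k = 2.359 × 10⁸ N/m = 235.9 MN/m
Final answer: k = 235.9 MN/m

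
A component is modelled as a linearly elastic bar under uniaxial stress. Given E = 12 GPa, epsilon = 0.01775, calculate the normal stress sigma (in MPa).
Model: a linearly elastic bar under uniaxial stress, so epsilon = sigma / E.
Solve for sigma: sigma = epsilon·E.
Convert to SI units:
  E = 12 GPa = 1.2 × 10¹⁰ Pa
Substitute:
  sigma = 0.01775 × (1.2 × 10¹⁰)
  sigma = 2.13 × 10⁸ Pa
Convert: sigma = 2.13 × 10⁸ Pa = 213 MPa
Final answer: sigma = 213 MPa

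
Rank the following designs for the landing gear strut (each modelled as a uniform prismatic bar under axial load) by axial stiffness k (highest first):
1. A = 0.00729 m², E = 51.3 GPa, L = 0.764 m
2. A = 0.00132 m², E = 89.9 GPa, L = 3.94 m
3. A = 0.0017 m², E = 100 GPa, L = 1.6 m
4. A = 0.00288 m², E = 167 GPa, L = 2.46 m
Model: a uniform prismatic bar under axial load, so k = (A·E) / L (SI units).
  Case 1: k = (0.00729 × (5.13 × 10¹⁰)) / 0.764 = 4.895 × 10⁸ N/m = 489.5 MN/m
  Case 2: k = (0.00132 × (8.99 × 10¹⁰)) / 3.94 = 3.012 × 10⁷ N/m = 30.12 MN/m
  Case 3: k = (0.0017 × (1 × 10¹¹)) / 1.6 = 1.062 × 10⁸ N/m = 106.2 MN/m
  Case 4: k = (0.00288 × (1.67 × 10¹¹)) / 2.46 = 1.955 × 10⁸ N/m = 195.5 MN/m
Ordering: 489.5 MN/m (case 1) > 195.5 MN/m (case 4) > 106.2 MN/m (case 3) > 30.12 MN/m (case 2)
Final answer: 1, 4, 3, 2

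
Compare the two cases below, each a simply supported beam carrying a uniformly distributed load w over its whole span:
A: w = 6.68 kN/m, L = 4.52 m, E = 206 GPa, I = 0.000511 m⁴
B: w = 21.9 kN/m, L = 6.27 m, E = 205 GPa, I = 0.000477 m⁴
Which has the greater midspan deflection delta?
Model: a simply supported beam carrying a uniformly distributed load w over its whole span, so delta = (5·w·L^4) / (384·E·I) (SI units).
  A: delta = (5 × 6680 × 4.52^4) / (384 × (2.06 × 10¹¹) × 0.000511) = 0.0003449 m = 0.3449 mm
  B: delta = (5 × 21900 × 6.27^4) / (384 × (2.05 × 10¹¹) × 0.000477) = 0.004507 m = 4.507 mm
4.507 mm > 0.3449 mm, so B is larger.
Final answer: B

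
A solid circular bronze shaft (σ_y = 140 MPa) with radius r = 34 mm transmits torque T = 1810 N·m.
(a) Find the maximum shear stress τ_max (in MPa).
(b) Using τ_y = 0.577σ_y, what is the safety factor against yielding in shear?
(a) For a solid circular shaft, τ_max = T·r/J with J = π·r^4/2, i.e. τ_max = 2·T / (π·r^3). Convert r = 34 mm = 0.034 m.
  τ_max = (2 × 1810) / (π × 0.034^3) = 2.932 × 10⁷ Pa = 29.32 MPa
(b) τ_y = 0.577 × 140 = 80.78 MPa
  SF = τ_y/τ_max = 80.78 / 29.32 = 2.755
Final answer: (a) τ_max = 29.32 MPa, (b) SF = 2.755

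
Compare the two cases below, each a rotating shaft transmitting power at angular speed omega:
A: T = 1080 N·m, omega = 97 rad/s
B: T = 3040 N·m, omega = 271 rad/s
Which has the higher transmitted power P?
Model: a rotating shaft transmitting power at angular speed omega, so P = T·omega (SI units).
  A: P = 1080 × 97 = 104800 W = 104.8 kW
  B: P = 3040 × 271 = 823800 W = 823.8 kW
823.8 kW > 104.8 kW, so B is larger.
Final answer: B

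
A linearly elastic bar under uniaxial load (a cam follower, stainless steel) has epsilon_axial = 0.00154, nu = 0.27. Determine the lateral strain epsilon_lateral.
Model: a linearly elastic bar under uniaxial load, so epsilon_lateral = -nu·epsilon_axial.
Substitute:
  epsilon_lateral = -(0.27 × 0.00154)
  epsilon_lateral = -0.0004158
Final answer: epsilon_lateral = -0.0004158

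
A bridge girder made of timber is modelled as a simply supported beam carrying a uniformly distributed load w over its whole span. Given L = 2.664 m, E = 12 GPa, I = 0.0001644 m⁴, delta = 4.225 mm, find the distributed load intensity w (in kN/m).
Model: a simply supported beam carrying a uniformly distributed load w over its whole span, so delta = (5·w·L^4) / (384·E·I).
Solve for w: w = (384·delta·E·I) / (5·L^4).
Convert to SI units:
  E = 12 GPa = 1.2 × 10¹⁰ Pa
  delta = 4.225 mm = 0.004225 m
Substitute:
  w = (384 × 0.004225 × (1.2 × 10¹⁰) × 0.0001644) / (5 × 2.664^4)
  w = 12710 N/m
Convert: w = 12710 N/m = 12.71 kN/m
Final answer: w = 12.71 kN/m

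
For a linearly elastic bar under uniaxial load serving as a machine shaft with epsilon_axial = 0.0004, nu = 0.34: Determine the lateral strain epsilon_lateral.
Model: a linearly elastic bar under uniaxial load, so epsilon_lateral = -nu·epsilon_axial.
Substitute:
  epsilon_lateral = -(0.34 × 0.0004)
  epsilon_lateral = -0.000136
Final answer: epsilon_lateral = -0.000136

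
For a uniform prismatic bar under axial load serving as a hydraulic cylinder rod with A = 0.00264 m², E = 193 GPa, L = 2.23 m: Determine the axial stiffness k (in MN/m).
Model: a uniform prismatic bar under axial load, so k = (A·E) / L.
Convert to SI units:
  E = 193 GPa = 1.93 × 10¹¹ Pa
Substitute:
  k = (0.00264 × (1.93 × 10¹¹)) / 2.23
  k = 2.285 × 10⁸ N/m
Convert: k = 2.285 × 10⁸ N/m = 228.5 MN/m
Final answer: k = 228.5 MN/m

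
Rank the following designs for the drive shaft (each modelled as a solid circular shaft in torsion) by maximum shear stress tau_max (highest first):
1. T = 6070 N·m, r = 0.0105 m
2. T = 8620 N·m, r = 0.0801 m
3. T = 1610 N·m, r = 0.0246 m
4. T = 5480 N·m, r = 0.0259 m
Model: a solid circular shaft in torsion, so tau_max = (2·T) / (π·r^3) (SI units).
  Case 1: tau_max = (2 × 6070) / (π × 0.0105^3) = 3.338 × 10⁹ Pa = 3338 MPa
  Case 2: tau_max = (2 × 8620) / (π × 0.0801^3) = 1.068 × 10⁷ Pa = 10.68 MPa
  Case 3: tau_max = (2 × 1610) / (π × 0.0246^3) = 6.885 × 10⁷ Pa = 68.85 MPa
  Case 4: tau_max = (2 × 5480) / (π × 0.0259^3) = 2.008 × 10⁸ Pa = 200.8 MPa
Ordering: 3338 MPa (case 1) > 200.8 MPa (case 4) > 68.85 MPa (case 3) > 10.68 MPa (case 2)
Final answer: 1, 4, 3, 2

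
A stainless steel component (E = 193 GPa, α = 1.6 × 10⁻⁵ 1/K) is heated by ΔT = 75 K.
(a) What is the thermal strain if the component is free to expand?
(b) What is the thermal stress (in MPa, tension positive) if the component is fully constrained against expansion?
(a) Free thermal strain ε_th = α·ΔT = (1.6 × 10⁻⁵) × 75 = 0.0012
(b) Fully constrained, the expansion is suppressed, so σ = -E·α·ΔT. Convert E = 193 GPa = 1.93 × 10¹¹ Pa.
  σ = -(1.93 × 10¹¹) × (1.6 × 10⁻⁵) × 75 = -2.316 × 10⁸ Pa = -231.6 MPa (compressive)
Final answer: (a) ε_th = 0.0012, (b) σ = -231.6 MPa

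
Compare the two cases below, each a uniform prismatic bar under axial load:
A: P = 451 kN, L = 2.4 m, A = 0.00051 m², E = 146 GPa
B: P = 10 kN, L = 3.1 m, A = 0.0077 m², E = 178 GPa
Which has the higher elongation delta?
Model: a uniform prismatic bar under axial load, so delta = (P·L) / (A·E) (SI units).
  A: delta = (451000 × 2.4) / (0.00051 × (1.46 × 10¹¹)) = 0.01454 m = 14.54 mm
  B: delta = (10000 × 3.1) / (0.0077 × (1.78 × 10¹¹)) = 2.262 × 10⁻⁵ m = 0.02262 mm
14.54 mm > 0.02262 mm, so A is larger.
Final answer: A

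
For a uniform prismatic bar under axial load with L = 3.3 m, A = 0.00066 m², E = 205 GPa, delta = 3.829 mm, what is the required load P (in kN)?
Model: a uniform prismatic bar under axial load, so delta = (P·L) / (A·E).
Solve for P: P = (delta·A·E) / L.
Convert to SI units:
  E = 205 GPa = 2.05 × 10¹¹ Pa
  delta = 3.829 mm = 0.003829 m
Substitute:
  P = (0.003829 × 0.00066 × (2.05 × 10¹¹)) / 3.3
  P = 157000 N
Convert: P = 157000 N = 157 kN
Final answer: P = 157 kN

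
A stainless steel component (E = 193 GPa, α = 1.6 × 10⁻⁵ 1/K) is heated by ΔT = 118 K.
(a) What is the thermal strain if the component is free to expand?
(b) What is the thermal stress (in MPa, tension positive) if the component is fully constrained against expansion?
(a) Free thermal strain ε_th = α·ΔT = (1.6 × 10⁻⁵) × 118 = 0.001888
(b) Fully constrained, the expansion is suppressed, so σ = -E·α·ΔT. Convert E = 193 GPa = 1.93 × 10¹¹ Pa.
  σ = -(1.93 × 10¹¹) × (1.6 × 10⁻⁵) × 118 = -3.644 × 10⁸ Pa = -364.4 MPa (compressive)
Final answer: (a) ε_th = 0.001888, (b) σ = -364.4 MPa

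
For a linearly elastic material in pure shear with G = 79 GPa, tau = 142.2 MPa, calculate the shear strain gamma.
Model: a linearly elastic material in pure shear, so tau = G·gamma.
Solve for gamma: gamma = tau / G.
Convert to SI units:
  G = 79 GPa = 7.9 × 10¹⁰ Pa
  tau = 142.2 MPa = 1.422 × 10⁸ Pa
Substitute:
  gamma = (1.422 × 10⁸) / (7.9 × 10¹⁰)
  gamma = 0.0018
Final answer: gamma = 0.0018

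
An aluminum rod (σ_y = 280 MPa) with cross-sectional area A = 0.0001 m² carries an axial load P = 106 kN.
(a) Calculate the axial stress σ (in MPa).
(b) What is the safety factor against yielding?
(a) Axial stress σ = P/A. Convert P = 106 kN = 106000 N.
  σ = 106000 / 0.0001 = 1.06 × 10⁹ Pa = 1060 MPa
(b) Safety factor SF = σ_y/σ = 280 / 1060 = 0.2642
Final answer: (a) σ = 1060 MPa, (b) SF = 0.2642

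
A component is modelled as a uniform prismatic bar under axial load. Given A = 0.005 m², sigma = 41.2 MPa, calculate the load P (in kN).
Model: a uniform prismatic bar under axial load, so sigma = P / A.
Solve for P: P = sigma·A.
Convert to SI units:
  sigma = 41.2 MPa = 4.12 × 10⁷ Pa
Substitute:
  P = (4.12 × 10⁷) × 0.005
  P = 206000 N
Convert: P = 206000 N = 206 kN
Final answer: P = 206 kN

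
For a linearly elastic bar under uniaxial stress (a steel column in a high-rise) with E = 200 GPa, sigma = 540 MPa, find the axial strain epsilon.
Model: a linearly elastic bar under uniaxial stress, so sigma = E·epsilon.
Solve for epsilon: epsilon = sigma / E.
Convert to SI units:
  E = 200 GPa = 2 × 10¹¹ Pa
  sigma = 540 MPa = 5.4 × 10⁸ Pa
Substitute:
  epsilon = (5.4 × 10⁸) / (2 × 10¹¹)
  epsilon = 0.0027
Final answer: epsilon = 0.0027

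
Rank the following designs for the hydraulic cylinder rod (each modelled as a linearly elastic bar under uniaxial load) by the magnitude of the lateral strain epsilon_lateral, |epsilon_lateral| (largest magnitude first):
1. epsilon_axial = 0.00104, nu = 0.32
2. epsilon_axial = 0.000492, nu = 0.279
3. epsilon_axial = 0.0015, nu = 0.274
Model: a linearly elastic bar under uniaxial load, so epsilon_lateral = -nu·epsilon_axial (SI units).
  Case 1: epsilon_lateral = -(0.32 × 0.00104) = -0.0003328
  Case 2: epsilon_lateral = -(0.279 × 0.000492) = -0.0001373
  Case 3: epsilon_lateral = -(0.274 × 0.0015) = -0.000411
Ordering by |epsilon_lateral|: 0.000411 (case 3) > 0.0003328 (case 1) > 0.0001373 (case 2)
Final answer: 3, 1, 2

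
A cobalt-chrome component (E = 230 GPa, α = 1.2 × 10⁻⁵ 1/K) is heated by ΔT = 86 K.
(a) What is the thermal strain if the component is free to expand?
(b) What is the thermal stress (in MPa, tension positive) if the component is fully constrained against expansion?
(a) Free thermal strain ε_th = α·ΔT = (1.2 × 10⁻⁵) × 86 = 0.001032
(b) Fully constrained, the expansion is suppressed, so σ = -E·α·ΔT. Convert E = 230 GPa = 2.3 × 10¹¹ Pa.
  σ = -(2.3 × 10¹¹) × (1.2 × 10⁻⁵) × 86 = -2.374 × 10⁸ Pa = -237.4 MPa (compressive)
Final answer: (a) ε_th = 0.001032, (b) σ = -237.4 MPa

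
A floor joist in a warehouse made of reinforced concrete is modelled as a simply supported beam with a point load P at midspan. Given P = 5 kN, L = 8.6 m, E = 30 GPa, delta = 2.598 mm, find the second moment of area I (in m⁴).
Model: a simply supported beam with a point load P at midspan, so delta = (P·L^3) / (48·E·I).
Solve for I: I = (P·L^3) / (48·delta·E).
Convert to SI units:
  P = 5 kN = 5000 N
  E = 30 GPa = 3 × 10¹⁰ Pa
  delta = 2.598 mm = 0.002598 m
Substitute:
  I = (5000 × 8.6^3) / (48 × 0.002598 × (3 × 10¹⁰))
  I = 0.0008501 m⁴
Final answer: I = 0.0008501 m⁴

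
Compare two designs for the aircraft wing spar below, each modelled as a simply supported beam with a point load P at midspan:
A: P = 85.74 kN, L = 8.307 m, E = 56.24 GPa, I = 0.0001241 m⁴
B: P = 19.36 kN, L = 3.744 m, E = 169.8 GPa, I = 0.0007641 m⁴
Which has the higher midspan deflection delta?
Model: a simply supported beam with a point load P at midspan, so delta = (P·L^3) / (48·E·I) (SI units).
  A: delta = (85740 × 8.307^3) / (48 × (5.624 × 10¹⁰) × 0.0001241) = 0.1467 m = 146.7 mm
  B: delta = (19360 × 3.744^3) / (48 × (1.698 × 10¹¹) × 0.0007641) = 0.0001631 m = 0.1631 mm
146.7 mm > 0.1631 mm, so A is larger.
Final answer: A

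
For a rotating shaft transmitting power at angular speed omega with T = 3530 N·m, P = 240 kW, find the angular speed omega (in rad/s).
Model: a rotating shaft transmitting power at angular speed omega, so P = T·omega.
Solve for omega: omega = P / T.
Convert to SI units:
  P = 240 kW = 240000 W
Substitute:
  omega = 240000 / 3530
  omega = 67.99 rad/s
Final answer: omega = 67.99 rad/s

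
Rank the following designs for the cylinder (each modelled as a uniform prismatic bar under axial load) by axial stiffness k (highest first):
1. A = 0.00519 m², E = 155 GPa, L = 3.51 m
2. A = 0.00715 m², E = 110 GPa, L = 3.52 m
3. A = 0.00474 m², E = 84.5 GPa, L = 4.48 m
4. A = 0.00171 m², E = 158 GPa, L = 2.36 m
Model: a uniform prismatic bar under axial load, so k = (A·E) / L (SI units).
  Case 1: k = (0.00519 × (1.55 × 10¹¹)) / 3.51 = 2.292 × 10⁸ N/m = 229.2 MN/m
  Case 2: k = (0.00715 × (1.1 × 10¹¹)) / 3.52 = 2.234 × 10⁸ N/m = 223.4 MN/m
  Case 3: k = (0.00474 × (8.45 × 10¹⁰)) / 4.48 = 8.94 × 10⁷ N/m = 89.4 MN/m
  Case 4: k = (0.00171 × (1.58 × 10¹¹)) / 2.36 = 1.145 × 10⁸ N/m = 114.5 MN/m
Ordering: 229.2 MN/m (case 1) > 223.4 MN/m (case 2) > 114.5 MN/m (case 4) > 89.4 MN/m (case 3)
Final answer: 1, 2, 4, 3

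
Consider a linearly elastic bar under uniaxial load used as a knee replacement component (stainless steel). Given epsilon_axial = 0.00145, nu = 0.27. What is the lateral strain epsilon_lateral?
Model: a linearly elastic bar under uniaxial load, so epsilon_lateral = -nu·epsilon_axial.
Substitute:
  epsilon_lateral = -(0.27 × 0.00145)
  epsilon_lateral = -0.0003915
Final answer: epsilon_lateral = -0.0003915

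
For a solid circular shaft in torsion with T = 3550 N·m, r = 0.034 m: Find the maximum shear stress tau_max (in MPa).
Model: a solid circular shaft in torsion, so tau_max = (2·T) / (π·r^3).
Substitute:
  tau_max = (2 × 3550) / (π × 0.034^3)
  tau_max = 5.75 × 10⁷ Pa
Convert: tau_max = 5.75 × 10⁷ Pa = 57.5 MPa
Final answer: tau_max = 57.5 MPa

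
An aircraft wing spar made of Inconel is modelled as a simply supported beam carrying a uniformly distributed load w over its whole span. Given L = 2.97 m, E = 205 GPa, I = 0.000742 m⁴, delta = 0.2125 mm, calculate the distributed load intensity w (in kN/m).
Model: a simply supported beam carrying a uniformly distributed load w over its whole span, so delta = (5·w·L^4) / (384·E·I).
Solve for w: w = (384·delta·E·I) / (5·L^4).
Convert to SI units:
  E = 205 GPa = 2.05 × 10¹¹ Pa
  delta = 0.2125 mm = 0.0002125 m
Substitute:
  w = (384 × 0.0002125 × (2.05 × 10¹¹) × 0.000742) / (5 × 2.97^4)
  w = 31900 N/m
Convert: w = 31900 N/m = 31.9 kN/m
Final answer: w = 31.9 kN/m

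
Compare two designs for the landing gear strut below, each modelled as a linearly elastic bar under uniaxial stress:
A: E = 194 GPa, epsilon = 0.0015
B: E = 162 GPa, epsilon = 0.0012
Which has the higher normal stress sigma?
Model: a linearly elastic bar under uniaxial stress, so sigma = E·epsilon (SI units).
  A: sigma = (1.94 × 10¹¹) × 0.0015 = 2.91 × 10⁸ Pa = 291 MPa
  B: sigma = (1.62 × 10¹¹) × 0.0012 = 1.944 × 10⁸ Pa = 194.4 MPa
291 MPa > 194.4 MPa, so A is larger.
Final answer: A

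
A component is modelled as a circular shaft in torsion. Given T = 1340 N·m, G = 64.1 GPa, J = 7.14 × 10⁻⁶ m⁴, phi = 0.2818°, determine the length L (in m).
Model: a circular shaft in torsion, so phi = (T·L) / (G·J).
Solve for L: L = (phi·G·J) / T.
Convert to SI units:
  G = 64.1 GPa = 6.41 × 10¹⁰ Pa
  phi = 0.2818° = 0.004918 rad
Substitute:
  L = (0.004918 × (6.41 × 10¹⁰) × (7.14 × 10⁻⁶)) / 1340
  L = 1.68 m
Final answer: L = 1.68 m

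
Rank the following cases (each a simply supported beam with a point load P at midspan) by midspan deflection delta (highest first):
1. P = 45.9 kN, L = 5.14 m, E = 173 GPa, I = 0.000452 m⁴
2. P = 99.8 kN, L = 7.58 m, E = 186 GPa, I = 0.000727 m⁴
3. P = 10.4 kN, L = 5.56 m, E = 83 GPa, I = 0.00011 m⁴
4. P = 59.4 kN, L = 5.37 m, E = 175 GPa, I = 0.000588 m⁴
Model: a simply supported beam with a point load P at midspan, so delta = (P·L^3) / (48·E·I) (SI units).
  Case 1: delta = (45900 × 5.14^3) / (48 × (1.73 × 10¹¹) × 0.000452) = 0.001661 m = 1.661 mm
  Case 2: delta = (99800 × 7.58^3) / (48 × (1.86 × 10¹¹) × 0.000727) = 0.006697 m = 6.697 mm
  Case 3: delta = (10400 × 5.56^3) / (48 × (8.3 × 10¹⁰) × 0.00011) = 0.004079 m = 4.079 mm
  Case 4: delta = (59400 × 5.37^3) / (48 × (1.75 × 10¹¹) × 0.000588) = 0.001862 m = 1.862 mm
Ordering: 6.697 mm (case 2) > 4.079 mm (case 3) > 1.862 mm (case 4) > 1.661 mm (case 1)
Final answer: 2, 3, 4, 1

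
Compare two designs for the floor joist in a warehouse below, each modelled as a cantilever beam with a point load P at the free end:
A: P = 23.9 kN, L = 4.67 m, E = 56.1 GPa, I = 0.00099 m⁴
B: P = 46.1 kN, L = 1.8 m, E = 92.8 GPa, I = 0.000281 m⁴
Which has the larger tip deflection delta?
Model: a cantilever beam with a point load P at the free end, so delta = (P·L^3) / (3·E·I) (SI units).
  A: delta = (23900 × 4.67^3) / (3 × (5.61 × 10¹⁰) × 0.00099) = 0.01461 m = 14.61 mm
  B: delta = (46100 × 1.8^3) / (3 × (9.28 × 10¹⁰) × 0.000281) = 0.003437 m = 3.437 mm
14.61 mm > 3.437 mm, so A is larger.
Final answer: A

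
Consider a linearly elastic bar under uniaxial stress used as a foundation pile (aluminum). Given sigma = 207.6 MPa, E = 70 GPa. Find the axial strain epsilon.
Model: a linearly elastic bar under uniaxial stress, so epsilon = sigma / E.
Convert to SI units:
  sigma = 207.6 MPa = 2.076 × 10⁸ Pa
  E = 70 GPa = 7 × 10¹⁰ Pa
Substitute:
  epsilon = (2.076 × 10⁸) / (7 × 10¹⁰)
  epsilon = 0.002966
Final answer: epsilon = 0.002966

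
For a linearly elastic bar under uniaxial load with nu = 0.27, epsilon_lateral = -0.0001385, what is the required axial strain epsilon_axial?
Model: a linearly elastic bar under uniaxial load, so epsilon_lateral = -nu·epsilon_axial.
Solve for epsilon_axial: epsilon_axial = -epsilon_lateral / nu.
Substitute:
  epsilon_axial = -(-0.0001385) / 0.27
  epsilon_axial = 0.000513
Final answer: epsilon_axial = 0.000513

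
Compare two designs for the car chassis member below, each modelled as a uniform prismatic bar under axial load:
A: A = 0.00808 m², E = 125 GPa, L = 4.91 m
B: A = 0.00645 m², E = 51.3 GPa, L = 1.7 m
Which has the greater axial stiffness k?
Model: a uniform prismatic bar under axial load, so k = (A·E) / L (SI units).
  A: k = (0.00808 × (1.25 × 10¹¹)) / 4.91 = 2.057 × 10⁸ N/m = 205.7 MN/m
  B: k = (0.00645 × (5.13 × 10¹⁰)) / 1.7 = 1.946 × 10⁸ N/m = 194.6 MN/m
205.7 MN/m > 194.6 MN/m, so A is larger.
Final answer: A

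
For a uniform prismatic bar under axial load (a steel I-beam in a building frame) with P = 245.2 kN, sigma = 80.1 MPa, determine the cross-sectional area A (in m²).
Model: a uniform prismatic bar under axial load, so sigma = P / A.
Solve for A: A = P / sigma.
Convert to SI units:
  P = 245.2 kN = 245200 N
  sigma = 80.1 MPa = 8.01 × 10⁷ Pa
Substitute:
  A = 245200 / (8.01 × 10⁷)
  A = 0.003061 m²
Final answer: A = 0.003061 m²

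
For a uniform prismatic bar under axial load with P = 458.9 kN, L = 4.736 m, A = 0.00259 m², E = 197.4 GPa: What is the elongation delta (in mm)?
Model: a uniform prismatic bar under axial load, so delta = (P·L) / (A·E).
Convert to SI units:
  P = 458.9 kN = 458900 N
  E = 197.4 GPa = 1.974 × 10¹¹ Pa
Substitute:
  delta = (458900 × 4.736) / (0.00259 × (1.974 × 10¹¹))
  delta = 0.004251 m
Convert: delta = 0.004251 m = 4.251 mm
Final answer: delta = 4.251 mm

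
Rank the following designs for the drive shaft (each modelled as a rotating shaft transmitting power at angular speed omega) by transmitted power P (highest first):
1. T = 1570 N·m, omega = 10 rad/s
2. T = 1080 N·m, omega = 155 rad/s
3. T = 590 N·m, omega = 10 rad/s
Model: a rotating shaft transmitting power at angular speed omega, so P = T·omega (SI units).
  Case 1: P = 1570 × 10 = 15700 W = 15.7 kW
  Case 2: P = 1080 × 155 = 167400 W = 167.4 kW
  Case 3: P = 590 × 10 = 5900 W = 5.9 kW
Ordering: 167.4 kW (case 2) > 15.7 kW (case 1) > 5.9 kW (case 3)
Final answer: 2, 1, 3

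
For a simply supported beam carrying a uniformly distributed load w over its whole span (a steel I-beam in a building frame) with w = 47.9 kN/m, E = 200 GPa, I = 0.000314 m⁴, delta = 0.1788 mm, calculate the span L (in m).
Model: a simply supported beam carrying a uniformly distributed load w over its whole span, so delta = (5·w·L^4) / (384·E·I).
Solve for L: L = ((384·delta·E·I) / (5·w))^(1/4).
Convert to SI units:
  w = 47.9 kN/m = 47900 N/m
  E = 200 GPa = 2 × 10¹¹ Pa
  delta = 0.1788 mm = 0.0001788 m
Substitute:
  L = ((384 × 0.0001788 × (2 × 10¹¹) × 0.000314) / (5 × 47900))^(1/4)
  L = 2.06 m
Final answer: L = 2.06 m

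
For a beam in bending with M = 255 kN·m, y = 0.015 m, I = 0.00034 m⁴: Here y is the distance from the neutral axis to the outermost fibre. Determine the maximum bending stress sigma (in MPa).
Model: a beam in bending, so sigma = (M·y) / I.
Convert to SI units:
  M = 255 kN·m = 255000 N·m
Substitute:
  sigma = (255000 × 0.015) / 0.00034
  sigma = 1.125 × 10⁷ Pa
Convert: sigma = 1.125 × 10⁷ Pa = 11.25 MPa
Final answer: sigma = 11.25 MPa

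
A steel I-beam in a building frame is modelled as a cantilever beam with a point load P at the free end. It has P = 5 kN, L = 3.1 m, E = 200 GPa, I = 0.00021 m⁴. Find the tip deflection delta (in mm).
Model: a cantilever beam with a point load P at the free end, so delta = (P·L^3) / (3·E·I).
Convert to SI units:
  P = 5 kN = 5000 N
  E = 200 GPa = 2 × 10¹¹ Pa
Substitute:
  delta = (5000 × 3.1^3) / (3 × (2 × 10¹¹) × 0.00021)
  delta = 0.001182 m
Convert: delta = 0.001182 m = 1.182 mm
Final answer: delta = 1.182 mm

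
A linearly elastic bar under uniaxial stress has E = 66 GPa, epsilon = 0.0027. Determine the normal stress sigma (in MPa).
Model: a linearly elastic bar under uniaxial stress, so sigma = E·epsilon.
Convert to SI units:
  E = 66 GPa = 6.6 × 10¹⁰ Pa
Substitute:
  sigma = (6.6 × 10¹⁰) × 0.0027
  sigma = 1.782 × 10⁸ Pa
Convert: sigma = 1.782 × 10⁸ Pa = 178.2 MPa
Final answer: sigma = 178.2 MPa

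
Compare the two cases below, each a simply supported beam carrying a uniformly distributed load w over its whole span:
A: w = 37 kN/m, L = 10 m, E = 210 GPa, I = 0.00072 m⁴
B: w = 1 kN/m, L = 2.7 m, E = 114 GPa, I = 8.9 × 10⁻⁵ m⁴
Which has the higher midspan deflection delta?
Model: a simply supported beam carrying a uniformly distributed load w over its whole span, so delta = (5·w·L^4) / (384·E·I) (SI units).
  A: delta = (5 × 37000 × 10^4) / (384 × (2.1 × 10¹¹) × 0.00072) = 0.03186 m = 31.86 mm
  B: delta = (5 × 1000 × 2.7^4) / (384 × (1.14 × 10¹¹) × (8.9 × 10⁻⁵)) = 6.82 × 10⁻⁵ m = 0.0682 mm
31.86 mm > 0.0682 mm, so A is larger.
Final answer: A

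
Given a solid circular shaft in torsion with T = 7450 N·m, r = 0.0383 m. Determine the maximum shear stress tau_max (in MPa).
Model: a solid circular shaft in torsion, so tau_max = (2·T) / (π·r^3).
Substitute:
  tau_max = (2 × 7450) / (π × 0.0383^3)
  tau_max = 8.442 × 10⁷ Pa
Convert: tau_max = 8.442 × 10⁷ Pa = 84.42 MPa
Final answer: tau_max = 84.42 MPa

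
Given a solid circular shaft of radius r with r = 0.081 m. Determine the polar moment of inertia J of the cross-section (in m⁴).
Model: a solid circular shaft of radius r, so J = (π·r^4) / 2.
Substitute:
  J = (π × 0.081^4) / 2
  J = 6.762 × 10⁻⁵ m⁴
Final answer: J = 6.762 × 10⁻⁵ m⁴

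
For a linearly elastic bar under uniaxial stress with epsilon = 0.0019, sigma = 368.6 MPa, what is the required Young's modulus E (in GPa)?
Model: a linearly elastic bar under uniaxial stress, so sigma = E·epsilon.
Solve for E: E = sigma / epsilon.
Convert to SI units:
  sigma = 368.6 MPa = 3.686 × 10⁸ Pa
Substitute:
  E = (3.686 × 10⁸) / 0.0019
  E = 1.94 × 10¹¹ Pa
Convert: E = 1.94 × 10¹¹ Pa = 194 GPa
Final answer: E = 194 GPa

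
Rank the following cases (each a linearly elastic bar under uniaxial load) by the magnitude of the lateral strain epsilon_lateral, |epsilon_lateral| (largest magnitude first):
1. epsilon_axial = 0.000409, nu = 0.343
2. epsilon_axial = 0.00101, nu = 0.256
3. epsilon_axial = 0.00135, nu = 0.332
Model: a linearly elastic bar under uniaxial load, so epsilon_lateral = -nu·epsilon_axial (SI units).
  Case 1: epsilon_lateral = -(0.343 × 0.000409) = -0.0001403
  Case 2: epsilon_lateral = -(0.256 × 0.00101) = -0.0002586
  Case 3: epsilon_lateral = -(0.332 × 0.00135) = -0.0004482
Ordering by |epsilon_lateral|: 0.0004482 (case 3) > 0.0002586 (case 2) > 0.0001403 (case 1)
Final answer: 3, 2, 1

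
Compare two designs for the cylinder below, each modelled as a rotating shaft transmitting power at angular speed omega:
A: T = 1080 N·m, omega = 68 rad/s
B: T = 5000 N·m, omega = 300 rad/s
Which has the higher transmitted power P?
Model: a rotating shaft transmitting power at angular speed omega, so P = T·omega (SI units).
  A: P = 1080 × 68 = 73440 W = 73.44 kW
  B: P = 5000 × 300 = 1.5 × 10⁶ W = 1500 kW
1500 kW > 73.44 kW, so B is larger.
Final answer: B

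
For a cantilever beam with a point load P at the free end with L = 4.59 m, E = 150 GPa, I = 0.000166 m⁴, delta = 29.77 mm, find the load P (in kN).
Model: a cantilever beam with a point load P at the free end, so delta = (P·L^3) / (3·E·I).
Solve for P: P = (3·delta·E·I) / L^3.
Convert to SI units:
  E = 150 GPa = 1.5 × 10¹¹ Pa
  delta = 29.77 mm = 0.02977 m
Substitute:
  P = (3 × 0.02977 × (1.5 × 10¹¹) × 0.000166) / 4.59^3
  P = 23000 N
Convert: P = 23000 N = 23 kN
Final answer: P = 23 kN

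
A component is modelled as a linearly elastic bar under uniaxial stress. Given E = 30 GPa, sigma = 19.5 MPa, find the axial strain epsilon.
Model: a linearly elastic bar under uniaxial stress, so sigma = E·epsilon.
Solve for epsilon: epsilon = sigma / E.
Convert to SI units:
  E = 30 GPa = 3 × 10¹⁰ Pa
  sigma = 19.5 MPa = 1.95 × 10⁷ Pa
Substitute:
  epsilon = (1.95 × 10⁷) / (3 × 10¹⁰)
  epsilon = 0.00065
Final answer: epsilon = 0.00065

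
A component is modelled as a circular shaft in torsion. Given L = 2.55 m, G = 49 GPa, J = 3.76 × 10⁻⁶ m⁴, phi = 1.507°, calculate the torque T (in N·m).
Model: a circular shaft in torsion, so phi = (T·L) / (G·J).
Solve for T: T = (phi·G·J) / L.
Convert to SI units:
  G = 49 GPa = 4.9 × 10¹⁰ Pa
  phi = 1.507° = 0.0263 rad
Substitute:
  T = (0.0263 × (4.9 × 10¹⁰) × (3.76 × 10⁻⁶)) / 2.55
  T = 1900 N·m
Final answer: T = 1900 N·m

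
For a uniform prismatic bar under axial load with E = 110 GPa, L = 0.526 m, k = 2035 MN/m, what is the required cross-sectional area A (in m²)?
Model: a uniform prismatic bar under axial load, so k = (A·E) / L.
Solve for A: A = (k·L) / E.
Convert to SI units:
  E = 110 GPa = 1.1 × 10¹¹ Pa
  k = 2035 MN/m = 2.035 × 10⁹ N/m
Substitute:
  A = ((2.035 × 10⁹) × 0.526) / (1.1 × 10¹¹)
  A = 0.009731 m²
Final answer: A = 0.009731 m²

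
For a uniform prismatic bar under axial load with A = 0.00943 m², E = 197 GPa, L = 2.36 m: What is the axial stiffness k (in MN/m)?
Model: a uniform prismatic bar under axial load, so k = (A·E) / L.
Convert to SI units:
  E = 197 GPa = 1.97 × 10¹¹ Pa
Substitute:
  k = (0.00943 × (1.97 × 10¹¹)) / 2.36
  k = 7.872 × 10⁸ N/m
Convert: k = 7.872 × 10⁸ N/m = 787.2 MN/m
Final answer: k = 787.2 MN/m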